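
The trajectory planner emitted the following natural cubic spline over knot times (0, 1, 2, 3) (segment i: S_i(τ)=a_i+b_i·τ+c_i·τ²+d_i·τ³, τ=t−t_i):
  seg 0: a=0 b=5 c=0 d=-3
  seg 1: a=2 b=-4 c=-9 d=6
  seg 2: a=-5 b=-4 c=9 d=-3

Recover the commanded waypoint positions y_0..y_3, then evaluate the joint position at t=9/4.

y_0 = S_0(0) = a_0 = 0
y_1 = S_1(0) = a_1 = 2
y_2 = S_2(0) = a_2 = -5
y_3 = S_2(1) = -3
t_q=9/4 is in segment 2 (τ=1/4); S_2(τ)=-351/64

y_0=0 y_1=2 y_2=-5 y_3=-3
S(9/4) = -351/64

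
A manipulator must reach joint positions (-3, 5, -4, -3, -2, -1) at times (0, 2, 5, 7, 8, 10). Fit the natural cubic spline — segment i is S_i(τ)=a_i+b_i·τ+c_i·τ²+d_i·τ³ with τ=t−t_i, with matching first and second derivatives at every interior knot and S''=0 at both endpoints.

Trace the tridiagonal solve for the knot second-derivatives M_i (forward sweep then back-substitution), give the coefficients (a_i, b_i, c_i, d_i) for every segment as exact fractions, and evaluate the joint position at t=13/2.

  seg 0: a=-3 b=17037/2945 c=0 d=-5257/11780
  seg 1: a=5 b=1266/2945 c=-15771/5890 d=9037/17670
  seg 2: a=-4 b=-10761/5890 c=1134/589 d=-4487/11780
  seg 3: a=-3 b=7677/5890 c=-2121/5890 d=167/2945
  seg 4: a=-2 b=4437/5890 c=-1119/5890 d=373/11780
S(13/2) = -348133/94240

Δ: Δ0=4, Δ1=-3, Δ2=1/2, Δ3=1, Δ4=1/2
row 1: diag=10, rhs=-42; c'=3/10, d'=-21/5
row 2: denom=10−3·3/10=91/10; d'=(21−3·-21/5)/(91/10)=48/13
row 3: denom=6−2·20/91=506/91; d'=(3−2·48/13)/(506/91)=-399/506
row 4: denom=6−1·91/506=2945/506; d'=(-3−1·-399/506)/(2945/506)=-1119/2945
back: M4=-1119/2945
back: M3=-399/506−91/506·-1119/2945=-2121/2945
back: M2=48/13−20/91·-2121/2945=2268/589
back: M1=-21/5−3/10·2268/589=-15771/2945
M: M0=0, M1=-15771/2945, M2=2268/589, M3=-2121/2945, M4=-1119/2945, M5=0
seg 0: a=-3, c=M0/2=0, d=(M1−M0)/(6·2)=-5257/11780, b=Δ0−h0·(2M0+M1)/6=17037/2945
seg 1: a=5, c=M1/2=-15771/5890, d=(M2−M1)/(6·3)=9037/17670, b=Δ1−h1·(2M1+M2)/6=1266/2945
seg 2: a=-4, c=M2/2=1134/589, d=(M3−M2)/(6·2)=-4487/11780, b=Δ2−h2·(2M2+M3)/6=-10761/5890
seg 3: a=-3, c=M3/2=-2121/5890, d=(M4−M3)/(6·1)=167/2945, b=Δ3−h3·(2M3+M4)/6=7677/5890
seg 4: a=-2, c=M4/2=-1119/5890, d=(M5−M4)/(6·2)=373/11780, b=Δ4−h4·(2M4+M5)/6=4437/5890
t_q=13/2 → seg 2, τ=3/2; S=-4+-10761/5890·τ+1134/589·τ²+-4487/11780·τ³=-348133/94240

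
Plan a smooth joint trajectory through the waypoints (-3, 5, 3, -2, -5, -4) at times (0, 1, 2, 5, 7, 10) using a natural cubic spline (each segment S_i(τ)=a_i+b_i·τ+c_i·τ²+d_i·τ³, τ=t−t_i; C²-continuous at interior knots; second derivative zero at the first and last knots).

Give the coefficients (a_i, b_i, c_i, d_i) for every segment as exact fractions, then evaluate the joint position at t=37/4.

  seg 0: a=-3 b=13873/1308 c=0 d=-3409/1308
  seg 1: a=5 b=1823/654 c=-3409/436 d=3965/1308
  seg 2: a=3 b=-4913/1308 c=139/109 d=-757/3924
  seg 3: a=-2 b=-859/654 c=-201/436 d=481/2616
  seg 4: a=-5 b=-311/327 c=70/109 d=-70/981
S(37/4) = -16399/3488

Δ: Δ0=8, Δ1=-2, Δ2=-5/3, Δ3=-3/2, Δ4=1/3
row 1: diag=4, rhs=-60; c'=1/4, d'=-15
row 2: denom=8−1·1/4=31/4; d'=(2−1·-15)/(31/4)=68/31
row 3: denom=10−3·12/31=274/31; d'=(1−3·68/31)/(274/31)=-173/274
row 4: denom=10−2·31/137=1308/137; d'=(11−2·-173/274)/(1308/137)=140/109
back: M4=140/109
back: M3=-173/274−31/137·140/109=-201/218
back: M2=68/31−12/31·-201/218=278/109
back: M1=-15−1/4·278/109=-3409/218
M: M0=0, M1=-3409/218, M2=278/109, M3=-201/218, M4=140/109, M5=0
seg 0: a=-3, c=M0/2=0, d=(M1−M0)/(6·1)=-3409/1308, b=Δ0−h0·(2M0+M1)/6=13873/1308
seg 1: a=5, c=M1/2=-3409/436, d=(M2−M1)/(6·1)=3965/1308, b=Δ1−h1·(2M1+M2)/6=1823/654
seg 2: a=3, c=M2/2=139/109, d=(M3−M2)/(6·3)=-757/3924, b=Δ2−h2·(2M2+M3)/6=-4913/1308
seg 3: a=-2, c=M3/2=-201/436, d=(M4−M3)/(6·2)=481/2616, b=Δ3−h3·(2M3+M4)/6=-859/654
seg 4: a=-5, c=M4/2=70/109, d=(M5−M4)/(6·3)=-70/981, b=Δ4−h4·(2M4+M5)/6=-311/327
t_q=37/4 → seg 4, τ=9/4; S=-5+-311/327·τ+70/109·τ²+-70/981·τ³=-16399/3488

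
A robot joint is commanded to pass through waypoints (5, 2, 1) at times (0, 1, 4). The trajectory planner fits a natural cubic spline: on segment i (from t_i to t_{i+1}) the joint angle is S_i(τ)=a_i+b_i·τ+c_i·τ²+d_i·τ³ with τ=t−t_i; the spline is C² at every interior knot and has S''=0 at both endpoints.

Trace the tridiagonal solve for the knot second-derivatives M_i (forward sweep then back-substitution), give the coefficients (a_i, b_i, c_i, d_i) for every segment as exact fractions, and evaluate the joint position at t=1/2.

Δ: Δ0=-3, Δ1=-1/3
row 1: diag=8, rhs=16; c'=3/8, d'=2
back: M1=2
M: M0=0, M1=2, M2=0
seg 0: a=5, c=M0/2=0, d=(M1−M0)/(6·1)=1/3, b=Δ0−h0·(2M0+M1)/6=-10/3
seg 1: a=2, c=M1/2=1, d=(M2−M1)/(6·3)=-1/9, b=Δ1−h1·(2M1+M2)/6=-7/3
t_q=1/2 → seg 0, τ=1/2; S=5+-10/3·τ+0·τ²+1/3·τ³=27/8

  seg 0: a=5 b=-10/3 c=0 d=1/3
  seg 1: a=2 b=-7/3 c=1 d=-1/9
S(1/2) = 27/8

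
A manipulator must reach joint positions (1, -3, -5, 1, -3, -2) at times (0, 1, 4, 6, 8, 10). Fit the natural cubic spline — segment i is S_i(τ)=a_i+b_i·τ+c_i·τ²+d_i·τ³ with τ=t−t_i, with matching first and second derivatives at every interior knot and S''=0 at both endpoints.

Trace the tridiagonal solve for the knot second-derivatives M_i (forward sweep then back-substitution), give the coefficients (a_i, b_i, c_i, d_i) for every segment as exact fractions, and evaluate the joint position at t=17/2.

  seg 0: a=1 b=-25469/6006 c=0 d=1445/6006
  seg 1: a=-3 b=-10567/3003 c=1445/2002 d=125/1638
  seg 2: a=-5 b=1327/462 c=1410/1001 d=-16153/24024
  seg 3: a=1 b=188/429 c=-10513/4004 d=16895/24024
  seg 4: a=-3 b=-9761/6006 c=3191/2002 d=-3191/12012
S(17/2) = -15775/4576

Δ: Δ0=-4, Δ1=-2/3, Δ2=3, Δ3=-2, Δ4=1/2
row 1: diag=8, rhs=20; c'=3/8, d'=5/2
row 2: denom=10−3·3/8=71/8; d'=(22−3·5/2)/(71/8)=116/71
row 3: denom=8−2·16/71=536/71; d'=(-30−2·116/71)/(536/71)=-1181/268
row 4: denom=8−2·71/268=1001/134; d'=(15−2·-1181/268)/(1001/134)=3191/1001
back: M4=3191/1001
back: M3=-1181/268−71/268·3191/1001=-10513/2002
back: M2=116/71−16/71·-10513/2002=2820/1001
back: M1=5/2−3/8·2820/1001=1445/1001
M: M0=0, M1=1445/1001, M2=2820/1001, M3=-10513/2002, M4=3191/1001, M5=0
seg 0: a=1, c=M0/2=0, d=(M1−M0)/(6·1)=1445/6006, b=Δ0−h0·(2M0+M1)/6=-25469/6006
seg 1: a=-3, c=M1/2=1445/2002, d=(M2−M1)/(6·3)=125/1638, b=Δ1−h1·(2M1+M2)/6=-10567/3003
seg 2: a=-5, c=M2/2=1410/1001, d=(M3−M2)/(6·2)=-16153/24024, b=Δ2−h2·(2M2+M3)/6=1327/462
seg 3: a=1, c=M3/2=-10513/4004, d=(M4−M3)/(6·2)=16895/24024, b=Δ3−h3·(2M3+M4)/6=188/429
seg 4: a=-3, c=M4/2=3191/2002, d=(M5−M4)/(6·2)=-3191/12012, b=Δ4−h4·(2M4+M5)/6=-9761/6006
t_q=17/2 → seg 4, τ=1/2; S=-3+-9761/6006·τ+3191/2002·τ²+-3191/12012·τ³=-15775/4576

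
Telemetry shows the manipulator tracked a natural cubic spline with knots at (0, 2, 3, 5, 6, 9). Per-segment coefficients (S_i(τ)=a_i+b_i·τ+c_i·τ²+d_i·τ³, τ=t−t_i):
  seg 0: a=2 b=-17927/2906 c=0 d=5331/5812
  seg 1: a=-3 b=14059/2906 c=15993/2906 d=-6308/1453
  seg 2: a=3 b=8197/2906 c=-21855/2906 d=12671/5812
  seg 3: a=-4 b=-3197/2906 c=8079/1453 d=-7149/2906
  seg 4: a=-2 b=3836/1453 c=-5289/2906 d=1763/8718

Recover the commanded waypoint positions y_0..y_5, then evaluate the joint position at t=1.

y_0 = S_0(0) = a_0 = 2
y_1 = S_1(0) = a_1 = -3
y_2 = S_2(0) = a_2 = 3
y_3 = S_3(0) = a_3 = -4
y_4 = S_4(0) = a_4 = -2
y_5 = S_4(3) = -5
t_q=1 is in segment 0 (τ=1); S_0(τ)=-18899/5812

y_0=2 y_1=-3 y_2=3 y_3=-4 y_4=-2 y_5=-5
S(1) = -18899/5812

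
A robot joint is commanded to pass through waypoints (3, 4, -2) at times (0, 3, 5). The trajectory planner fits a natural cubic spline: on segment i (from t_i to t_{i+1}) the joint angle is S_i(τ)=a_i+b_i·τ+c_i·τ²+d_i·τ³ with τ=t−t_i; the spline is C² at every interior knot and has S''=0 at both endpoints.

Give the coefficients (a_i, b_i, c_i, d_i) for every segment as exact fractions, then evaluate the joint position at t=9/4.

  seg 0: a=3 b=4/3 c=0 d=-1/9
  seg 1: a=4 b=-5/3 c=-1 d=1/6
S(9/4) = 303/64

Δ: Δ0=1/3, Δ1=-3
row 1: diag=10, rhs=-20; c'=1/5, d'=-2
back: M1=-2
M: M0=0, M1=-2, M2=0
seg 0: a=3, c=M0/2=0, d=(M1−M0)/(6·3)=-1/9, b=Δ0−h0·(2M0+M1)/6=4/3
seg 1: a=4, c=M1/2=-1, d=(M2−M1)/(6·2)=1/6, b=Δ1−h1·(2M1+M2)/6=-5/3
t_q=9/4 → seg 0, τ=9/4; S=3+4/3·τ+0·τ²+-1/9·τ³=303/64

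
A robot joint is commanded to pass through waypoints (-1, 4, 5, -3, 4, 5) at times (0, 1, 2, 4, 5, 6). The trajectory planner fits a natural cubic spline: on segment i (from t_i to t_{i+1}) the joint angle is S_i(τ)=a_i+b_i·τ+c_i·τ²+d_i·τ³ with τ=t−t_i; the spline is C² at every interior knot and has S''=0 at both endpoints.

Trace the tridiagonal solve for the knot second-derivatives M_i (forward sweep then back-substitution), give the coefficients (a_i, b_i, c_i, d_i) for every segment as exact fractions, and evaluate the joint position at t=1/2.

  seg 0: a=-1 b=866/155 c=0 d=-91/155
  seg 1: a=4 b=593/155 c=-273/155 d=-33/31
  seg 2: a=5 b=-448/155 c=-768/155 d=11/5
  seg 3: a=-3 b=572/155 c=1278/155 d=-153/31
  seg 4: a=4 b=833/155 c=-1017/155 d=339/155
S(1/2) = 2133/1240

Δ: Δ0=5, Δ1=1, Δ2=-4, Δ3=7, Δ4=1
row 1: diag=4, rhs=-24; c'=1/4, d'=-6
row 2: denom=6−1·1/4=23/4; d'=(-30−1·-6)/(23/4)=-96/23
row 3: denom=6−2·8/23=122/23; d'=(66−2·-96/23)/(122/23)=855/61
row 4: denom=4−1·23/122=465/122; d'=(-36−1·855/61)/(465/122)=-2034/155
back: M4=-2034/155
back: M3=855/61−23/122·-2034/155=2556/155
back: M2=-96/23−8/23·2556/155=-1536/155
back: M1=-6−1/4·-1536/155=-546/155
M: M0=0, M1=-546/155, M2=-1536/155, M3=2556/155, M4=-2034/155, M5=0
seg 0: a=-1, c=M0/2=0, d=(M1−M0)/(6·1)=-91/155, b=Δ0−h0·(2M0+M1)/6=866/155
seg 1: a=4, c=M1/2=-273/155, d=(M2−M1)/(6·1)=-33/31, b=Δ1−h1·(2M1+M2)/6=593/155
seg 2: a=5, c=M2/2=-768/155, d=(M3−M2)/(6·2)=11/5, b=Δ2−h2·(2M2+M3)/6=-448/155
seg 3: a=-3, c=M3/2=1278/155, d=(M4−M3)/(6·1)=-153/31, b=Δ3−h3·(2M3+M4)/6=572/155
seg 4: a=4, c=M4/2=-1017/155, d=(M5−M4)/(6·1)=339/155, b=Δ4−h4·(2M4+M5)/6=833/155
t_q=1/2 → seg 0, τ=1/2; S=-1+866/155·τ+0·τ²+-91/155·τ³=2133/1240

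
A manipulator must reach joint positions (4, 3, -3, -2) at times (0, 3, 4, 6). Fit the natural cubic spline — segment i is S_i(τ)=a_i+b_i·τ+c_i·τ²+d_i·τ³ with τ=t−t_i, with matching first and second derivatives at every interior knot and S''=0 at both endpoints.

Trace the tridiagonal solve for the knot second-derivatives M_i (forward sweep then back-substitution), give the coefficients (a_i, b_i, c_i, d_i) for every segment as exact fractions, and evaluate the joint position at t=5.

  seg 0: a=4 b=635/282 c=0 d=-27/94
  seg 1: a=3 b=-776/141 c=-243/94 d=589/282
  seg 2: a=-3 b=-1243/282 c=173/47 d=-173/282
S(5) = -204/47

Δ: Δ0=-1/3, Δ1=-6, Δ2=1/2
row 1: diag=8, rhs=-34; c'=1/8, d'=-17/4
row 2: denom=6−1·1/8=47/8; d'=(39−1·-17/4)/(47/8)=346/47
back: M2=346/47
back: M1=-17/4−1/8·346/47=-243/47
M: M0=0, M1=-243/47, M2=346/47, M3=0
seg 0: a=4, c=M0/2=0, d=(M1−M0)/(6·3)=-27/94, b=Δ0−h0·(2M0+M1)/6=635/282
seg 1: a=3, c=M1/2=-243/94, d=(M2−M1)/(6·1)=589/282, b=Δ1−h1·(2M1+M2)/6=-776/141
seg 2: a=-3, c=M2/2=173/47, d=(M3−M2)/(6·2)=-173/282, b=Δ2−h2·(2M2+M3)/6=-1243/282
t_q=5 → seg 2, τ=1; S=-3+-1243/282·τ+173/47·τ²+-173/282·τ³=-204/47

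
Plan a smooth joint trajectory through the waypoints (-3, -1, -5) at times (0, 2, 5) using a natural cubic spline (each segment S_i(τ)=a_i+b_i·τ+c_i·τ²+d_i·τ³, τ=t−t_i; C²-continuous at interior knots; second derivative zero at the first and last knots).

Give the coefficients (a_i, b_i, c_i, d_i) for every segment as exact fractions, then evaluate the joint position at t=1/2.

  seg 0: a=-3 b=22/15 c=0 d=-7/60
  seg 1: a=-1 b=1/15 c=-7/10 d=7/90
S(1/2) = -73/32

Δ: Δ0=1, Δ1=-4/3
row 1: diag=10, rhs=-14; c'=3/10, d'=-7/5
back: M1=-7/5
M: M0=0, M1=-7/5, M2=0
seg 0: a=-3, c=M0/2=0, d=(M1−M0)/(6·2)=-7/60, b=Δ0−h0·(2M0+M1)/6=22/15
seg 1: a=-1, c=M1/2=-7/10, d=(M2−M1)/(6·3)=7/90, b=Δ1−h1·(2M1+M2)/6=1/15
t_q=1/2 → seg 0, τ=1/2; S=-3+22/15·τ+0·τ²+-7/60·τ³=-73/32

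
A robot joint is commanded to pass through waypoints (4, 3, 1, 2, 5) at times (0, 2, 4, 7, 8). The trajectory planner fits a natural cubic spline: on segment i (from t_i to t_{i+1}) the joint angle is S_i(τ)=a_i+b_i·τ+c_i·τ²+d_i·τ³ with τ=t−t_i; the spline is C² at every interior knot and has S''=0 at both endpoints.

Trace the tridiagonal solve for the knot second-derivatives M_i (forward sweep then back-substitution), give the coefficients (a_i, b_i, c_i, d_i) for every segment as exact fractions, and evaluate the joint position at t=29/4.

Δ: Δ0=-1/2, Δ1=-1, Δ2=1/3, Δ3=3
row 1: diag=8, rhs=-3; c'=1/4, d'=-3/8
row 2: denom=10−2·1/4=19/2; d'=(8−2·-3/8)/(19/2)=35/38
row 3: denom=8−3·6/19=134/19; d'=(16−3·35/38)/(134/19)=503/268
back: M3=503/268
back: M2=35/38−6/19·503/268=22/67
back: M1=-3/8−1/4·22/67=-245/536
M: M0=0, M1=-245/536, M2=22/67, M3=503/268, M4=0
seg 0: a=4, c=M0/2=0, d=(M1−M0)/(6·2)=-245/6432, b=Δ0−h0·(2M0+M1)/6=-559/1608
seg 1: a=3, c=M1/2=-245/1072, d=(M2−M1)/(6·2)=421/6432, b=Δ1−h1·(2M1+M2)/6=-647/804
seg 2: a=1, c=M2/2=11/67, d=(M3−M2)/(6·3)=415/4824, b=Δ2−h2·(2M2+M3)/6=-1501/1608
seg 3: a=2, c=M3/2=503/536, d=(M4−M3)/(6·1)=-503/1608, b=Δ3−h3·(2M3+M4)/6=1909/804
t_q=29/4 → seg 3, τ=1/4; S=2+1909/804·τ+503/536·τ²+-503/1608·τ³=90815/34304

  seg 0: a=4 b=-559/1608 c=0 d=-245/6432
  seg 1: a=3 b=-647/804 c=-245/1072 d=421/6432
  seg 2: a=1 b=-1501/1608 c=11/67 d=415/4824
  seg 3: a=2 b=1909/804 c=503/536 d=-503/1608
S(29/4) = 90815/34304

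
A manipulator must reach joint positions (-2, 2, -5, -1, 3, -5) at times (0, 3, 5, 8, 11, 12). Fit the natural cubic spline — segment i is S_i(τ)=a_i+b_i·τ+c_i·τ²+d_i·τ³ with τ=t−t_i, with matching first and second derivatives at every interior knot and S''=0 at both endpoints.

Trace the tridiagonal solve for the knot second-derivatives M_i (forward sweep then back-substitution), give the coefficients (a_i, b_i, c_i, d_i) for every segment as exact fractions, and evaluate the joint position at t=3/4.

Δ: Δ0=4/3, Δ1=-7/2, Δ2=4/3, Δ3=4/3, Δ4=-8
row 1: diag=10, rhs=-29; c'=1/5, d'=-29/10
row 2: denom=10−2·1/5=48/5; d'=(29−2·-29/10)/(48/5)=29/8
row 3: denom=12−3·5/16=177/16; d'=(0−3·29/8)/(177/16)=-58/59
row 4: denom=8−3·16/59=424/59; d'=(-56−3·-58/59)/(424/59)=-1565/212
back: M4=-1565/212
back: M3=-58/59−16/59·-1565/212=54/53
back: M2=29/8−5/16·54/53=701/212
back: M1=-29/10−1/5·701/212=-755/212
M: M0=0, M1=-755/212, M2=701/212, M3=54/53, M4=-1565/212, M5=0
seg 0: a=-2, c=M0/2=0, d=(M1−M0)/(6·3)=-755/3816, b=Δ0−h0·(2M0+M1)/6=3961/1272
seg 1: a=2, c=M1/2=-755/424, d=(M2−M1)/(6·2)=91/159, b=Δ1−h1·(2M1+M2)/6=-1417/636
seg 2: a=-5, c=M2/2=701/424, d=(M3−M2)/(6·3)=-485/3816, b=Δ2−h2·(2M2+M3)/6=-1579/636
seg 3: a=-1, c=M3/2=27/53, d=(M4−M3)/(6·3)=-1781/3816, b=Δ3−h3·(2M3+M4)/6=5095/1272
seg 4: a=3, c=M4/2=-1565/424, d=(M5−M4)/(6·1)=1565/1272, b=Δ4−h4·(2M4+M5)/6=-3523/636
t_q=3/4 → seg 0, τ=3/4; S=-2+3961/1272·τ+0·τ²+-755/3816·τ³=6839/27136

  seg 0: a=-2 b=3961/1272 c=0 d=-755/3816
  seg 1: a=2 b=-1417/636 c=-755/424 d=91/159
  seg 2: a=-5 b=-1579/636 c=701/424 d=-485/3816
  seg 3: a=-1 b=5095/1272 c=27/53 d=-1781/3816
  seg 4: a=3 b=-3523/636 c=-1565/424 d=1565/1272
S(3/4) = 6839/27136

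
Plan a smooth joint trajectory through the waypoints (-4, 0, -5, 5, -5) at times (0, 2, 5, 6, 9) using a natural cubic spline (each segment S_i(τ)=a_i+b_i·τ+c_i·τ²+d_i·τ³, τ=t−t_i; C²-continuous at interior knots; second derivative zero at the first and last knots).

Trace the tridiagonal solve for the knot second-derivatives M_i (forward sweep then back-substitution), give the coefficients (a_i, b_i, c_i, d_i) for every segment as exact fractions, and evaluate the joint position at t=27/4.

  seg 0: a=-4 b=1109/279 c=0 d=-551/1116
  seg 1: a=0 b=-544/279 c=-551/186 d=5117/5022
  seg 2: a=-5 b=4345/558 c=1732/279 d=-743/186
  seg 3: a=5 b=2293/279 c=-3223/558 d=3223/5022
S(27/4) = 32481/3968

Δ: Δ0=2, Δ1=-5/3, Δ2=10, Δ3=-10/3
row 1: diag=10, rhs=-22; c'=3/10, d'=-11/5
row 2: denom=8−3·3/10=71/10; d'=(70−3·-11/5)/(71/10)=766/71
row 3: denom=8−1·10/71=558/71; d'=(-80−1·766/71)/(558/71)=-3223/279
back: M3=-3223/279
back: M2=766/71−10/71·-3223/279=3464/279
back: M1=-11/5−3/10·3464/279=-551/93
M: M0=0, M1=-551/93, M2=3464/279, M3=-3223/279, M4=0
seg 0: a=-4, c=M0/2=0, d=(M1−M0)/(6·2)=-551/1116, b=Δ0−h0·(2M0+M1)/6=1109/279
seg 1: a=0, c=M1/2=-551/186, d=(M2−M1)/(6·3)=5117/5022, b=Δ1−h1·(2M1+M2)/6=-544/279
seg 2: a=-5, c=M2/2=1732/279, d=(M3−M2)/(6·1)=-743/186, b=Δ2−h2·(2M2+M3)/6=4345/558
seg 3: a=5, c=M3/2=-3223/558, d=(M4−M3)/(6·3)=3223/5022, b=Δ3−h3·(2M3+M4)/6=2293/279
t_q=27/4 → seg 3, τ=3/4; S=5+2293/279·τ+-3223/558·τ²+3223/5022·τ³=32481/3968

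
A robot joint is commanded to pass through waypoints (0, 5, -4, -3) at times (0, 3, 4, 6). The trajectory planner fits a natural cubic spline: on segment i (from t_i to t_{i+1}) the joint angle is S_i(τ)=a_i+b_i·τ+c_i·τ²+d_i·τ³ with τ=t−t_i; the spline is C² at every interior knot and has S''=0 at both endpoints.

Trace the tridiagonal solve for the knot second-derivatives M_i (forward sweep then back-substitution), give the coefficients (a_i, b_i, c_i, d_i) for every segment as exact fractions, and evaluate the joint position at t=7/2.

  seg 0: a=0 b=1793/282 c=0 d=-49/94
  seg 1: a=5 b=-1088/141 c=-441/94 d=961/282
  seg 2: a=-4 b=-1939/282 c=260/47 d=-130/141
S(7/2) = 297/752

Δ: Δ0=5/3, Δ1=-9, Δ2=1/2
row 1: diag=8, rhs=-64; c'=1/8, d'=-8
row 2: denom=6−1·1/8=47/8; d'=(57−1·-8)/(47/8)=520/47
back: M2=520/47
back: M1=-8−1/8·520/47=-441/47
M: M0=0, M1=-441/47, M2=520/47, M3=0
seg 0: a=0, c=M0/2=0, d=(M1−M0)/(6·3)=-49/94, b=Δ0−h0·(2M0+M1)/6=1793/282
seg 1: a=5, c=M1/2=-441/94, d=(M2−M1)/(6·1)=961/282, b=Δ1−h1·(2M1+M2)/6=-1088/141
seg 2: a=-4, c=M2/2=260/47, d=(M3−M2)/(6·2)=-130/141, b=Δ2−h2·(2M2+M3)/6=-1939/282
t_q=7/2 → seg 1, τ=1/2; S=5+-1088/141·τ+-441/94·τ²+961/282·τ³=297/752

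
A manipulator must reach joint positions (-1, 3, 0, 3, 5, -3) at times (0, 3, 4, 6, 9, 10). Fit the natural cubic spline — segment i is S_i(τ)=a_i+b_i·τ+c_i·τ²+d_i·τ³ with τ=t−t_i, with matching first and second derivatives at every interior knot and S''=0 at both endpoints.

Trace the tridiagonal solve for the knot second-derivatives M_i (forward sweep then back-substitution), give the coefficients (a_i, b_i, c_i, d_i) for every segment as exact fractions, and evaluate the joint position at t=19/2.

  seg 0: a=-1 b=85/26 c=0 d=-151/702
  seg 1: a=3 b=-33/13 c=-151/78 d=115/78
  seg 2: a=0 b=-155/78 c=97/39 d=-29/78
  seg 3: a=3 b=7/2 c=10/39 d=-281/702
  seg 4: a=5 b=-75/13 c=-87/26 d=29/26
S(19/2) = 295/208

Δ: Δ0=4/3, Δ1=-3, Δ2=3/2, Δ3=2/3, Δ4=-8
row 1: diag=8, rhs=-26; c'=1/8, d'=-13/4
row 2: denom=6−1·1/8=47/8; d'=(27−1·-13/4)/(47/8)=242/47
row 3: denom=10−2·16/47=438/47; d'=(-5−2·242/47)/(438/47)=-719/438
row 4: denom=8−3·47/146=1027/146; d'=(-52−3·-719/438)/(1027/146)=-87/13
back: M4=-87/13
back: M3=-719/438−47/146·-87/13=20/39
back: M2=242/47−16/47·20/39=194/39
back: M1=-13/4−1/8·194/39=-151/39
M: M0=0, M1=-151/39, M2=194/39, M3=20/39, M4=-87/13, M5=0
seg 0: a=-1, c=M0/2=0, d=(M1−M0)/(6·3)=-151/702, b=Δ0−h0·(2M0+M1)/6=85/26
seg 1: a=3, c=M1/2=-151/78, d=(M2−M1)/(6·1)=115/78, b=Δ1−h1·(2M1+M2)/6=-33/13
seg 2: a=0, c=M2/2=97/39, d=(M3−M2)/(6·2)=-29/78, b=Δ2−h2·(2M2+M3)/6=-155/78
seg 3: a=3, c=M3/2=10/39, d=(M4−M3)/(6·3)=-281/702, b=Δ3−h3·(2M3+M4)/6=7/2
seg 4: a=5, c=M4/2=-87/26, d=(M5−M4)/(6·1)=29/26, b=Δ4−h4·(2M4+M5)/6=-75/13
t_q=19/2 → seg 4, τ=1/2; S=5+-75/13·τ+-87/26·τ²+29/26·τ³=295/208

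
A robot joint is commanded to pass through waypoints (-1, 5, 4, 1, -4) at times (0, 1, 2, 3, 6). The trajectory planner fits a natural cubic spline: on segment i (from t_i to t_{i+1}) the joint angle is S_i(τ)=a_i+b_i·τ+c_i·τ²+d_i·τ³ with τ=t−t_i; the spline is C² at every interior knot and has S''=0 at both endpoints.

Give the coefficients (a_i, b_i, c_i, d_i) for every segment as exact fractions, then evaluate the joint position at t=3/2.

Δ: Δ0=6, Δ1=-1, Δ2=-3, Δ3=-5/3
row 1: diag=4, rhs=-42; c'=1/4, d'=-21/2
row 2: denom=4−1·1/4=15/4; d'=(-12−1·-21/2)/(15/4)=-2/5
row 3: denom=8−1·4/15=116/15; d'=(8−1·-2/5)/(116/15)=63/58
back: M3=63/58
back: M2=-2/5−4/15·63/58=-20/29
back: M1=-21/2−1/4·-20/29=-599/58
M: M0=0, M1=-599/58, M2=-20/29, M3=63/58, M4=0
seg 0: a=-1, c=M0/2=0, d=(M1−M0)/(6·1)=-599/348, b=Δ0−h0·(2M0+M1)/6=2687/348
seg 1: a=5, c=M1/2=-599/116, d=(M2−M1)/(6·1)=559/348, b=Δ1−h1·(2M1+M2)/6=445/174
seg 2: a=4, c=M2/2=-10/29, d=(M3−M2)/(6·1)=103/348, b=Δ2−h2·(2M2+M3)/6=-1027/348
seg 3: a=1, c=M3/2=63/116, d=(M4−M3)/(6·3)=-7/116, b=Δ3−h3·(2M3+M4)/6=-479/174
t_q=3/2 → seg 1, τ=1/2; S=5+445/174·τ+-599/116·τ²+559/348·τ³=4815/928

  seg 0: a=-1 b=2687/348 c=0 d=-599/348
  seg 1: a=5 b=445/174 c=-599/116 d=559/348
  seg 2: a=4 b=-1027/348 c=-10/29 d=103/348
  seg 3: a=1 b=-479/174 c=63/116 d=-7/116
S(3/2) = 4815/928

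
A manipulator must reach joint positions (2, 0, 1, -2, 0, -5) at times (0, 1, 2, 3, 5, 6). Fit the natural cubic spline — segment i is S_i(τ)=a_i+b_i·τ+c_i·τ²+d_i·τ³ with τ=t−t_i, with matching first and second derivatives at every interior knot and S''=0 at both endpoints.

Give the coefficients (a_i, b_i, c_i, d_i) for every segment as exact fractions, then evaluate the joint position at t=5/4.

Δ: Δ0=-2, Δ1=1, Δ2=-3, Δ3=1, Δ4=-5
row 1: diag=4, rhs=18; c'=1/4, d'=9/2
row 2: denom=4−1·1/4=15/4; d'=(-24−1·9/2)/(15/4)=-38/5
row 3: denom=6−1·4/15=86/15; d'=(24−1·-38/5)/(86/15)=237/43
row 4: denom=6−2·15/43=228/43; d'=(-36−2·237/43)/(228/43)=-337/38
back: M4=-337/38
back: M3=237/43−15/43·-337/38=327/38
back: M2=-38/5−4/15·327/38=-188/19
back: M1=9/2−1/4·-188/19=265/38
M: M0=0, M1=265/38, M2=-188/19, M3=327/38, M4=-337/38, M5=0
seg 0: a=2, c=M0/2=0, d=(M1−M0)/(6·1)=265/228, b=Δ0−h0·(2M0+M1)/6=-721/228
seg 1: a=0, c=M1/2=265/76, d=(M2−M1)/(6·1)=-641/228, b=Δ1−h1·(2M1+M2)/6=37/114
seg 2: a=1, c=M2/2=-94/19, d=(M3−M2)/(6·1)=37/12, b=Δ2−h2·(2M2+M3)/6=-259/228
seg 3: a=-2, c=M3/2=327/76, d=(M4−M3)/(6·2)=-83/57, b=Δ3−h3·(2M3+M4)/6=-203/114
seg 4: a=0, c=M4/2=-337/76, d=(M5−M4)/(6·1)=337/228, b=Δ4−h4·(2M4+M5)/6=-233/114
t_q=5/4 → seg 1, τ=1/4; S=0+37/114·τ+265/76·τ²+-641/228·τ³=1241/4864

  seg 0: a=2 b=-721/228 c=0 d=265/228
  seg 1: a=0 b=37/114 c=265/76 d=-641/228
  seg 2: a=1 b=-259/228 c=-94/19 d=37/12
  seg 3: a=-2 b=-203/114 c=327/76 d=-83/57
  seg 4: a=0 b=-233/114 c=-337/76 d=337/228
S(5/4) = 1241/4864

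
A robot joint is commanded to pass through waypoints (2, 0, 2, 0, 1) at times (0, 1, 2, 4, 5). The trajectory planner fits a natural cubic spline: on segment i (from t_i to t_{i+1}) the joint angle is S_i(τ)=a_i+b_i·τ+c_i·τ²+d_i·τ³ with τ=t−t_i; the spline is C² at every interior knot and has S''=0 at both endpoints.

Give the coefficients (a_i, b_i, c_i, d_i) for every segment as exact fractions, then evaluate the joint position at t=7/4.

Δ: Δ0=-2, Δ1=2, Δ2=-1, Δ3=1
row 1: diag=4, rhs=24; c'=1/4, d'=6
row 2: denom=6−1·1/4=23/4; d'=(-18−1·6)/(23/4)=-96/23
row 3: denom=6−2·8/23=122/23; d'=(12−2·-96/23)/(122/23)=234/61
back: M3=234/61
back: M2=-96/23−8/23·234/61=-336/61
back: M1=6−1/4·-336/61=450/61
M: M0=0, M1=450/61, M2=-336/61, M3=234/61, M4=0
seg 0: a=2, c=M0/2=0, d=(M1−M0)/(6·1)=75/61, b=Δ0−h0·(2M0+M1)/6=-197/61
seg 1: a=0, c=M1/2=225/61, d=(M2−M1)/(6·1)=-131/61, b=Δ1−h1·(2M1+M2)/6=28/61
seg 2: a=2, c=M2/2=-168/61, d=(M3−M2)/(6·2)=95/122, b=Δ2−h2·(2M2+M3)/6=85/61
seg 3: a=0, c=M3/2=117/61, d=(M4−M3)/(6·1)=-39/61, b=Δ3−h3·(2M3+M4)/6=-17/61
t_q=7/4 → seg 1, τ=3/4; S=0+28/61·τ+225/61·τ²+-131/61·τ³=5907/3904

  seg 0: a=2 b=-197/61 c=0 d=75/61
  seg 1: a=0 b=28/61 c=225/61 d=-131/61
  seg 2: a=2 b=85/61 c=-168/61 d=95/122
  seg 3: a=0 b=-17/61 c=117/61 d=-39/61
S(7/4) = 5907/3904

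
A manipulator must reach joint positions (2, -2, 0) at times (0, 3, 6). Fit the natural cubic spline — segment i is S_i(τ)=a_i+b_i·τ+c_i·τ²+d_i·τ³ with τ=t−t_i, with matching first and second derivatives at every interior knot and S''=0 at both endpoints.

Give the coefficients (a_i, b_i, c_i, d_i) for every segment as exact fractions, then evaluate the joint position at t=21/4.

Δ: Δ0=-4/3, Δ1=2/3
row 1: diag=12, rhs=12; c'=1/4, d'=1
back: M1=1
M: M0=0, M1=1, M2=0
seg 0: a=2, c=M0/2=0, d=(M1−M0)/(6·3)=1/18, b=Δ0−h0·(2M0+M1)/6=-11/6
seg 1: a=-2, c=M1/2=1/2, d=(M2−M1)/(6·3)=-1/18, b=Δ1−h1·(2M1+M2)/6=-1/3
t_q=21/4 → seg 1, τ=9/4; S=-2+-1/3·τ+1/2·τ²+-1/18·τ³=-109/128

  seg 0: a=2 b=-11/6 c=0 d=1/18
  seg 1: a=-2 b=-1/3 c=1/2 d=-1/18
S(21/4) = -109/128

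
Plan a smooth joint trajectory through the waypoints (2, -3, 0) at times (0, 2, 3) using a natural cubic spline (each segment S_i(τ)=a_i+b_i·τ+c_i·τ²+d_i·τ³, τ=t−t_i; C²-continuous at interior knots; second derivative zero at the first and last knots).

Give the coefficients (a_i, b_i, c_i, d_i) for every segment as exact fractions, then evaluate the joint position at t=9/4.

  seg 0: a=2 b=-13/3 c=0 d=11/24
  seg 1: a=-3 b=7/6 c=11/4 d=-11/12
S(9/4) = -653/256

Δ: Δ0=-5/2, Δ1=3
row 1: diag=6, rhs=33; c'=1/6, d'=11/2
back: M1=11/2
M: M0=0, M1=11/2, M2=0
seg 0: a=2, c=M0/2=0, d=(M1−M0)/(6·2)=11/24, b=Δ0−h0·(2M0+M1)/6=-13/3
seg 1: a=-3, c=M1/2=11/4, d=(M2−M1)/(6·1)=-11/12, b=Δ1−h1·(2M1+M2)/6=7/6
t_q=9/4 → seg 1, τ=1/4; S=-3+7/6·τ+11/4·τ²+-11/12·τ³=-653/256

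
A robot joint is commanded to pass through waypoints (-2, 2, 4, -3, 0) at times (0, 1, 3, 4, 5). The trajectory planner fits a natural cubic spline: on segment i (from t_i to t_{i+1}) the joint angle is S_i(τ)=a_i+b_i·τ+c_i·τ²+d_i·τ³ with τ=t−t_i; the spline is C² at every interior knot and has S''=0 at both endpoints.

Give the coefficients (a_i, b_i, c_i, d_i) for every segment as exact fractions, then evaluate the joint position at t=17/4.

  seg 0: a=-2 b=473/122 c=0 d=15/122
  seg 1: a=2 b=259/61 c=45/122 d=-243/244
  seg 2: a=4 b=-380/61 c=-342/61 d=295/61
  seg 3: a=-3 b=-179/61 c=543/61 d=-181/61
S(17/4) = -12585/3904

Δ: Δ0=4, Δ1=1, Δ2=-7, Δ3=3
row 1: diag=6, rhs=-18; c'=1/3, d'=-3
row 2: denom=6−2·1/3=16/3; d'=(-48−2·-3)/(16/3)=-63/8
row 3: denom=4−1·3/16=61/16; d'=(60−1·-63/8)/(61/16)=1086/61
back: M3=1086/61
back: M2=-63/8−3/16·1086/61=-684/61
back: M1=-3−1/3·-684/61=45/61
M: M0=0, M1=45/61, M2=-684/61, M3=1086/61, M4=0
seg 0: a=-2, c=M0/2=0, d=(M1−M0)/(6·1)=15/122, b=Δ0−h0·(2M0+M1)/6=473/122
seg 1: a=2, c=M1/2=45/122, d=(M2−M1)/(6·2)=-243/244, b=Δ1−h1·(2M1+M2)/6=259/61
seg 2: a=4, c=M2/2=-342/61, d=(M3−M2)/(6·1)=295/61, b=Δ2−h2·(2M2+M3)/6=-380/61
seg 3: a=-3, c=M3/2=543/61, d=(M4−M3)/(6·1)=-181/61, b=Δ3−h3·(2M3+M4)/6=-179/61
t_q=17/4 → seg 3, τ=1/4; S=-3+-179/61·τ+543/61·τ²+-181/61·τ³=-12585/3904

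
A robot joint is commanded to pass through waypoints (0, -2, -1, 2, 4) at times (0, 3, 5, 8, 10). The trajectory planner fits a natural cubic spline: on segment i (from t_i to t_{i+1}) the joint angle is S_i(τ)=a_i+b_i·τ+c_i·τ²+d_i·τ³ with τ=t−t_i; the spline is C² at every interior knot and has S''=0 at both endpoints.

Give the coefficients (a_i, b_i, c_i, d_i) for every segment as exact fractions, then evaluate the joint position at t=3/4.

  seg 0: a=0 b=-579/580 c=0 d=577/15660
  seg 1: a=-2 b=-1/290 c=577/1740 d=-139/3480
  seg 2: a=-1 b=367/435 c=8/87 d=-52/3915
  seg 3: a=2 b=451/435 c=-4/145 d=2/435
S(3/4) = -5443/7424

Δ: Δ0=-2/3, Δ1=1/2, Δ2=1, Δ3=1
row 1: diag=10, rhs=7; c'=1/5, d'=7/10
row 2: denom=10−2·1/5=48/5; d'=(3−2·7/10)/(48/5)=1/6
row 3: denom=10−3·5/16=145/16; d'=(0−3·1/6)/(145/16)=-8/145
back: M3=-8/145
back: M2=1/6−5/16·-8/145=16/87
back: M1=7/10−1/5·16/87=577/870
M: M0=0, M1=577/870, M2=16/87, M3=-8/145, M4=0
seg 0: a=0, c=M0/2=0, d=(M1−M0)/(6·3)=577/15660, b=Δ0−h0·(2M0+M1)/6=-579/580
seg 1: a=-2, c=M1/2=577/1740, d=(M2−M1)/(6·2)=-139/3480, b=Δ1−h1·(2M1+M2)/6=-1/290
seg 2: a=-1, c=M2/2=8/87, d=(M3−M2)/(6·3)=-52/3915, b=Δ2−h2·(2M2+M3)/6=367/435
seg 3: a=2, c=M3/2=-4/145, d=(M4−M3)/(6·2)=2/435, b=Δ3−h3·(2M3+M4)/6=451/435
t_q=3/4 → seg 0, τ=3/4; S=0+-579/580·τ+0·τ²+577/15660·τ³=-5443/7424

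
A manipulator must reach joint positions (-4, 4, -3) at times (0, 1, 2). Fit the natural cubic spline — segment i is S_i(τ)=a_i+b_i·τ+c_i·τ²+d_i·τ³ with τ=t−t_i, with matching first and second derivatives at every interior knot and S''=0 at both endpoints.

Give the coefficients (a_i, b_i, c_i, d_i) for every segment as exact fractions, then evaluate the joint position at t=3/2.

Δ: Δ0=8, Δ1=-7
row 1: diag=4, rhs=-90; c'=1/4, d'=-45/2
back: M1=-45/2
M: M0=0, M1=-45/2, M2=0
seg 0: a=-4, c=M0/2=0, d=(M1−M0)/(6·1)=-15/4, b=Δ0−h0·(2M0+M1)/6=47/4
seg 1: a=4, c=M1/2=-45/4, d=(M2−M1)/(6·1)=15/4, b=Δ1−h1·(2M1+M2)/6=1/2
t_q=3/2 → seg 1, τ=1/2; S=4+1/2·τ+-45/4·τ²+15/4·τ³=61/32

  seg 0: a=-4 b=47/4 c=0 d=-15/4
  seg 1: a=4 b=1/2 c=-45/4 d=15/4
S(3/2) = 61/32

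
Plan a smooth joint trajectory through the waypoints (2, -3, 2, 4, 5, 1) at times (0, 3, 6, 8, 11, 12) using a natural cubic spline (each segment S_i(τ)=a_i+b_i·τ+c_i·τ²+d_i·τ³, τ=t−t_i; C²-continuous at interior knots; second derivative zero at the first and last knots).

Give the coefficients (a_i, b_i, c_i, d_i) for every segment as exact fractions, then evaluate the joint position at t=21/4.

  seg 0: a=2 b=-389/147 c=0 d=16/147
  seg 1: a=-3 b=43/147 c=48/49 d=-230/1323
  seg 2: a=2 b=31/21 c=-86/147 d=17/98
  seg 3: a=4 b=179/147 c=67/147 d=-331/1323
  seg 4: a=5 b=-412/147 c=-88/49 d=88/147
S(21/4) = 999/1568

Δ: Δ0=-5/3, Δ1=5/3, Δ2=1, Δ3=1/3, Δ4=-4
row 1: diag=12, rhs=20; c'=1/4, d'=5/3
row 2: denom=10−3·1/4=37/4; d'=(-4−3·5/3)/(37/4)=-36/37
row 3: denom=10−2·8/37=354/37; d'=(-4−2·-36/37)/(354/37)=-38/177
row 4: denom=8−3·37/118=833/118; d'=(-26−3·-38/177)/(833/118)=-176/49
back: M4=-176/49
back: M3=-38/177−37/118·-176/49=134/147
back: M2=-36/37−8/37·134/147=-172/147
back: M1=5/3−1/4·-172/147=96/49
M: M0=0, M1=96/49, M2=-172/147, M3=134/147, M4=-176/49, M5=0
seg 0: a=2, c=M0/2=0, d=(M1−M0)/(6·3)=16/147, b=Δ0−h0·(2M0+M1)/6=-389/147
seg 1: a=-3, c=M1/2=48/49, d=(M2−M1)/(6·3)=-230/1323, b=Δ1−h1·(2M1+M2)/6=43/147
seg 2: a=2, c=M2/2=-86/147, d=(M3−M2)/(6·2)=17/98, b=Δ2−h2·(2M2+M3)/6=31/21
seg 3: a=4, c=M3/2=67/147, d=(M4−M3)/(6·3)=-331/1323, b=Δ3−h3·(2M3+M4)/6=179/147
seg 4: a=5, c=M4/2=-88/49, d=(M5−M4)/(6·1)=88/147, b=Δ4−h4·(2M4+M5)/6=-412/147
t_q=21/4 → seg 1, τ=9/4; S=-3+43/147·τ+48/49·τ²+-230/1323·τ³=999/1568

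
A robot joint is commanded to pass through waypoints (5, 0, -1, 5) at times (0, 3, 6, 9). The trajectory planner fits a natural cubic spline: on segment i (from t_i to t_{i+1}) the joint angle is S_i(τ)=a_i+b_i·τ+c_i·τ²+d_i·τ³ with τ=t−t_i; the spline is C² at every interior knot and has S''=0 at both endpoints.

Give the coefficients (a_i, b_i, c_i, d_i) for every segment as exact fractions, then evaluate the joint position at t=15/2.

  seg 0: a=5 b=-28/15 c=0 d=1/45
  seg 1: a=0 b=-19/15 c=1/5 d=1/27
  seg 2: a=-1 b=14/15 c=8/15 d=-8/135
S(15/2) = 7/5

Δ: Δ0=-5/3, Δ1=-1/3, Δ2=2
row 1: diag=12, rhs=8; c'=1/4, d'=2/3
row 2: denom=12−3·1/4=45/4; d'=(14−3·2/3)/(45/4)=16/15
back: M2=16/15
back: M1=2/3−1/4·16/15=2/5
M: M0=0, M1=2/5, M2=16/15, M3=0
seg 0: a=5, c=M0/2=0, d=(M1−M0)/(6·3)=1/45, b=Δ0−h0·(2M0+M1)/6=-28/15
seg 1: a=0, c=M1/2=1/5, d=(M2−M1)/(6·3)=1/27, b=Δ1−h1·(2M1+M2)/6=-19/15
seg 2: a=-1, c=M2/2=8/15, d=(M3−M2)/(6·3)=-8/135, b=Δ2−h2·(2M2+M3)/6=14/15
t_q=15/2 → seg 2, τ=3/2; S=-1+14/15·τ+8/15·τ²+-8/135·τ³=7/5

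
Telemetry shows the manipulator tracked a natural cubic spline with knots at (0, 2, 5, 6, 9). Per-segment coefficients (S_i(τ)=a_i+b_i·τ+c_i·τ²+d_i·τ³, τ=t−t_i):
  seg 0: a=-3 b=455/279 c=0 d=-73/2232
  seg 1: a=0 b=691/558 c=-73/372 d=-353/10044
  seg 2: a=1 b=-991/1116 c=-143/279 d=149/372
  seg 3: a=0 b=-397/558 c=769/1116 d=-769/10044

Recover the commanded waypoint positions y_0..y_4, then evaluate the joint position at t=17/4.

y_0=-3 y_1=0 y_2=1 y_3=0 y_4=2
S(17/4) = 11051/7936

y_0 = S_0(0) = a_0 = -3
y_1 = S_1(0) = a_1 = 0
y_2 = S_2(0) = a_2 = 1
y_3 = S_3(0) = a_3 = 0
y_4 = S_3(3) = 2
t_q=17/4 is in segment 1 (τ=9/4); S_1(τ)=11051/7936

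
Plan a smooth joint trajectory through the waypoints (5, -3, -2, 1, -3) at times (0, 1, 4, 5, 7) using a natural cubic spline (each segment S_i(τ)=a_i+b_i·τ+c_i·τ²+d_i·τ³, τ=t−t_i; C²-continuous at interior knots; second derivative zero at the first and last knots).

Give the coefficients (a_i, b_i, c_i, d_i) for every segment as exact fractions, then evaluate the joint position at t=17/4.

Δ: Δ0=-8, Δ1=1/3, Δ2=3, Δ3=-2
row 1: diag=8, rhs=50; c'=3/8, d'=25/4
row 2: denom=8−3·3/8=55/8; d'=(16−3·25/4)/(55/8)=-2/5
row 3: denom=6−1·8/55=322/55; d'=(-30−1·-2/5)/(322/55)=-814/161
back: M3=-814/161
back: M2=-2/5−8/55·-814/161=54/161
back: M1=25/4−3/8·54/161=986/161
M: M0=0, M1=986/161, M2=54/161, M3=-814/161, M4=0
seg 0: a=5, c=M0/2=0, d=(M1−M0)/(6·1)=493/483, b=Δ0−h0·(2M0+M1)/6=-4357/483
seg 1: a=-3, c=M1/2=493/161, d=(M2−M1)/(6·3)=-466/1449, b=Δ1−h1·(2M1+M2)/6=-2878/483
seg 2: a=-2, c=M2/2=27/161, d=(M3−M2)/(6·1)=-62/69, b=Δ2−h2·(2M2+M3)/6=1802/483
seg 3: a=1, c=M3/2=-407/161, d=(M4−M3)/(6·2)=407/966, b=Δ3−h3·(2M3+M4)/6=662/483
t_q=17/4 → seg 2, τ=1/4; S=-2+1802/483·τ+27/161·τ²+-62/69·τ³=-5517/5152

  seg 0: a=5 b=-4357/483 c=0 d=493/483
  seg 1: a=-3 b=-2878/483 c=493/161 d=-466/1449
  seg 2: a=-2 b=1802/483 c=27/161 d=-62/69
  seg 3: a=1 b=662/483 c=-407/161 d=407/966
S(17/4) = -5517/5152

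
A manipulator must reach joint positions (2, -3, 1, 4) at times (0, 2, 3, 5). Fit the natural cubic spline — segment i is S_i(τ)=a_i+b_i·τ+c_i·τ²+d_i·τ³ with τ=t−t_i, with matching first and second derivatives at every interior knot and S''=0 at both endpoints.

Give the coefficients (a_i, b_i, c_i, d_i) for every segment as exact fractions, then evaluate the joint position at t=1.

Δ: Δ0=-5/2, Δ1=4, Δ2=3/2
row 1: diag=6, rhs=39; c'=1/6, d'=13/2
row 2: denom=6−1·1/6=35/6; d'=(-15−1·13/2)/(35/6)=-129/35
back: M2=-129/35
back: M1=13/2−1/6·-129/35=249/35
M: M0=0, M1=249/35, M2=-129/35, M3=0
seg 0: a=2, c=M0/2=0, d=(M1−M0)/(6·2)=83/140, b=Δ0−h0·(2M0+M1)/6=-341/70
seg 1: a=-3, c=M1/2=249/70, d=(M2−M1)/(6·1)=-9/5, b=Δ1−h1·(2M1+M2)/6=157/70
seg 2: a=1, c=M2/2=-129/70, d=(M3−M2)/(6·2)=43/140, b=Δ2−h2·(2M2+M3)/6=277/70
t_q=1 → seg 0, τ=1; S=2+-341/70·τ+0·τ²+83/140·τ³=-319/140

  seg 0: a=2 b=-341/70 c=0 d=83/140
  seg 1: a=-3 b=157/70 c=249/70 d=-9/5
  seg 2: a=1 b=277/70 c=-129/70 d=43/140
S(1) = -319/140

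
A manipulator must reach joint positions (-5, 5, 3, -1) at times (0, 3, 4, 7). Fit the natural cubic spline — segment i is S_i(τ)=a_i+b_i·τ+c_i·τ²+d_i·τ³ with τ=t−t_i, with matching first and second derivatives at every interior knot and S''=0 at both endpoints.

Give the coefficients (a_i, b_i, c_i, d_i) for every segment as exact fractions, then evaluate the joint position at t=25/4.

Δ: Δ0=10/3, Δ1=-2, Δ2=-4/3
row 1: diag=8, rhs=-32; c'=1/8, d'=-4
row 2: denom=8−1·1/8=63/8; d'=(4−1·-4)/(63/8)=64/63
back: M2=64/63
back: M1=-4−1/8·64/63=-260/63
M: M0=0, M1=-260/63, M2=64/63, M3=0
seg 0: a=-5, c=M0/2=0, d=(M1−M0)/(6·3)=-130/567, b=Δ0−h0·(2M0+M1)/6=340/63
seg 1: a=5, c=M1/2=-130/63, d=(M2−M1)/(6·1)=6/7, b=Δ1−h1·(2M1+M2)/6=-50/63
seg 2: a=3, c=M2/2=32/63, d=(M3−M2)/(6·3)=-32/567, b=Δ2−h2·(2M2+M3)/6=-148/63
t_q=25/4 → seg 2, τ=9/4; S=3+-148/63·τ+32/63·τ²+-32/567·τ³=-5/14

  seg 0: a=-5 b=340/63 c=0 d=-130/567
  seg 1: a=5 b=-50/63 c=-130/63 d=6/7
  seg 2: a=3 b=-148/63 c=32/63 d=-32/567
S(25/4) = -5/14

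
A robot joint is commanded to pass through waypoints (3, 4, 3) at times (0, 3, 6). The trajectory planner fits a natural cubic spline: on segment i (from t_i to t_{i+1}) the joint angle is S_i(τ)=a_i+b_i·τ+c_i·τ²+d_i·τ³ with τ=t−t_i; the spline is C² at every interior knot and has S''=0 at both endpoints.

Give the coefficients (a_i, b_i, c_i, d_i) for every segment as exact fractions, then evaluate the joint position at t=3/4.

  seg 0: a=3 b=1/2 c=0 d=-1/54
  seg 1: a=4 b=0 c=-1/6 d=1/54
S(3/4) = 431/128

Δ: Δ0=1/3, Δ1=-1/3
row 1: diag=12, rhs=-4; c'=1/4, d'=-1/3
back: M1=-1/3
M: M0=0, M1=-1/3, M2=0
seg 0: a=3, c=M0/2=0, d=(M1−M0)/(6·3)=-1/54, b=Δ0−h0·(2M0+M1)/6=1/2
seg 1: a=4, c=M1/2=-1/6, d=(M2−M1)/(6·3)=1/54, b=Δ1−h1·(2M1+M2)/6=0
t_q=3/4 → seg 0, τ=3/4; S=3+1/2·τ+0·τ²+-1/54·τ³=431/128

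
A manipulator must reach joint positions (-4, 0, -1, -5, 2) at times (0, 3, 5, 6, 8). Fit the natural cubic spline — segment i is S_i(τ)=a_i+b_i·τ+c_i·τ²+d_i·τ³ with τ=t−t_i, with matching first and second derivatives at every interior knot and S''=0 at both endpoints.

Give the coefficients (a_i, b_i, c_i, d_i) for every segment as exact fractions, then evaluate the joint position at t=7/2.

  seg 0: a=-4 b=2737/1956 c=0 d=-43/5868
  seg 1: a=0 b=1175/978 c=-43/652 d=-1535/3912
  seg 2: a=-1 b=-1844/489 c=-789/326 d=2143/978
  seg 3: a=-5 b=-1993/978 c=677/163 d=-677/978
S(7/2) = 5583/10432

Δ: Δ0=4/3, Δ1=-1/2, Δ2=-4, Δ3=7/2
row 1: diag=10, rhs=-11; c'=1/5, d'=-11/10
row 2: denom=6−2·1/5=28/5; d'=(-21−2·-11/10)/(28/5)=-47/14
row 3: denom=6−1·5/28=163/28; d'=(45−1·-47/14)/(163/28)=1354/163
back: M3=1354/163
back: M2=-47/14−5/28·1354/163=-789/163
back: M1=-11/10−1/5·-789/163=-43/326
M: M0=0, M1=-43/326, M2=-789/163, M3=1354/163, M4=0
seg 0: a=-4, c=M0/2=0, d=(M1−M0)/(6·3)=-43/5868, b=Δ0−h0·(2M0+M1)/6=2737/1956
seg 1: a=0, c=M1/2=-43/652, d=(M2−M1)/(6·2)=-1535/3912, b=Δ1−h1·(2M1+M2)/6=1175/978
seg 2: a=-1, c=M2/2=-789/326, d=(M3−M2)/(6·1)=2143/978, b=Δ2−h2·(2M2+M3)/6=-1844/489
seg 3: a=-5, c=M3/2=677/163, d=(M4−M3)/(6·2)=-677/978, b=Δ3−h3·(2M3+M4)/6=-1993/978
t_q=7/2 → seg 1, τ=1/2; S=0+1175/978·τ+-43/652·τ²+-1535/3912·τ³=5583/10432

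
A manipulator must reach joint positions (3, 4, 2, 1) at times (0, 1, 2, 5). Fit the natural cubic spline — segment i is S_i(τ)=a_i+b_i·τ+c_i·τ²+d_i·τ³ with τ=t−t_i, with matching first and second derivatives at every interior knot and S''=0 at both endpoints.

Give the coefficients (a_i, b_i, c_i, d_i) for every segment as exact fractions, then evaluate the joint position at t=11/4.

Δ: Δ0=1, Δ1=-2, Δ2=-1/3
row 1: diag=4, rhs=-18; c'=1/4, d'=-9/2
row 2: denom=8−1·1/4=31/4; d'=(10−1·-9/2)/(31/4)=58/31
back: M2=58/31
back: M1=-9/2−1/4·58/31=-154/31
M: M0=0, M1=-154/31, M2=58/31, M3=0
seg 0: a=3, c=M0/2=0, d=(M1−M0)/(6·1)=-77/93, b=Δ0−h0·(2M0+M1)/6=170/93
seg 1: a=4, c=M1/2=-77/31, d=(M2−M1)/(6·1)=106/93, b=Δ1−h1·(2M1+M2)/6=-61/93
seg 2: a=2, c=M2/2=29/31, d=(M3−M2)/(6·3)=-29/279, b=Δ2−h2·(2M2+M3)/6=-205/93
t_q=11/4 → seg 2, τ=3/4; S=2+-205/93·τ+29/31·τ²+-29/279·τ³=1645/1984

  seg 0: a=3 b=170/93 c=0 d=-77/93
  seg 1: a=4 b=-61/93 c=-77/31 d=106/93
  seg 2: a=2 b=-205/93 c=29/31 d=-29/279
S(11/4) = 1645/1984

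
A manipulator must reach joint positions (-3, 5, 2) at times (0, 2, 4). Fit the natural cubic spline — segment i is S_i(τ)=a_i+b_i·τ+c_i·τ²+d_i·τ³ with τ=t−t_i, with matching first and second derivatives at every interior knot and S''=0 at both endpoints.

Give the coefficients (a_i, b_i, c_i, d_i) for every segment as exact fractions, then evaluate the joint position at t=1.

Δ: Δ0=4, Δ1=-3/2
row 1: diag=8, rhs=-33; c'=1/4, d'=-33/8
back: M1=-33/8
M: M0=0, M1=-33/8, M2=0
seg 0: a=-3, c=M0/2=0, d=(M1−M0)/(6·2)=-11/32, b=Δ0−h0·(2M0+M1)/6=43/8
seg 1: a=5, c=M1/2=-33/16, d=(M2−M1)/(6·2)=11/32, b=Δ1−h1·(2M1+M2)/6=5/4
t_q=1 → seg 0, τ=1; S=-3+43/8·τ+0·τ²+-11/32·τ³=65/32

  seg 0: a=-3 b=43/8 c=0 d=-11/32
  seg 1: a=5 b=5/4 c=-33/16 d=11/32
S(1) = 65/32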